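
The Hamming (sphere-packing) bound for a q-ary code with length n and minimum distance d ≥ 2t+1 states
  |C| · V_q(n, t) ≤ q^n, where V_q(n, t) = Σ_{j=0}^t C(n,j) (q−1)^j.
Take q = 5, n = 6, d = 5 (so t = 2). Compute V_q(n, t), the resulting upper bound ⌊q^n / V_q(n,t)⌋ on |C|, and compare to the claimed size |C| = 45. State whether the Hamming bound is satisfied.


V_q(n, t) = 265, q^n = 15625, Hamming bound = 58, |C| = 45 ≤ bound (satisfied).

Step 1: Compute V_q(n, t) = Σ_{j=0}^2 C(n, j) (q−1)^j.
  j = 0: C(6,0)·(4)^0 = 1·1 = 1.
  j = 1: C(6,1)·(4)^1 = 6·4 = 24.
  j = 2: C(6,2)·(4)^2 = 15·16 = 240.
  V_q(n, t) = 1 + 24 + 240 = 265.
Step 2: q^n = 5^6 = 15625.
Step 3: Hamming bound ⌊q^n / V_q(n,t)⌋ = ⌊15625/265⌋ = 58.
Step 4: Compare |C| = 45 to 58: satisfied.
The claimed |C| lies below the Hamming bound.


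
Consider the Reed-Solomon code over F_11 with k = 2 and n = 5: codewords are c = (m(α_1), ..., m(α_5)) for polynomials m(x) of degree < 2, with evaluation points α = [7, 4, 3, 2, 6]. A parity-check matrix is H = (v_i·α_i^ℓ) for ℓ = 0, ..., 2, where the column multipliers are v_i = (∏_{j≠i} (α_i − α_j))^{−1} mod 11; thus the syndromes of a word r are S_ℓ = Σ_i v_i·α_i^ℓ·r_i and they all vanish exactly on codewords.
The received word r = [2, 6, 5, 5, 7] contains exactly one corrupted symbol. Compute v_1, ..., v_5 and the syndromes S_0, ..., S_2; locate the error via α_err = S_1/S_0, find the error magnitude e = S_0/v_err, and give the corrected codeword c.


S = (6, 7, 10), error at position 3, error magnitude e = 5, c = [2, 6, 0, 5, 7].

Step 1: column multipliers v_i = (∏_{j≠i}(α_i − α_j))^{−1} mod 11.
  i = 1 (α = 7): (7−4)(7−3)(7−2)(7−6) = 3·4·5·1 = 60 ≡ 5, so v_1 = 5^{−1} = 9 (mod 11).
  i = 2 (α = 4): (4−7)(4−3)(4−2)(4−6) = (−3)·1·2·(−2) = 12 ≡ 1, so v_2 = 1^{−1} = 1 (mod 11).
  i = 3 (α = 3): (3−7)(3−4)(3−2)(3−6) = (−4)·(−1)·1·(−3) = −12 ≡ 10, so v_3 = 10^{−1} = 10 (mod 11).
  i = 4 (α = 2): (2−7)(2−4)(2−3)(2−6) = (−5)·(−2)·(−1)·(−4) = 40 ≡ 7, so v_4 = 7^{−1} = 8 (mod 11).
  i = 5 (α = 6): (6−7)(6−4)(6−3)(6−2) = (−1)·2·3·4 = −24 ≡ 9, so v_5 = 9^{−1} = 5 (mod 11).
  v = [9, 1, 10, 8, 5].
Step 2: syndromes of r = [2, 6, 5, 5, 7] (all sums mod 11).
  S_0 = Σ v_i r_i = 9·2 + 1·6 + 10·5 + 8·5 + 5·7 = 149 ≡ 6.
  S_1 = Σ v_i α_i r_i = 9·7·2 + 1·4·6 + 10·3·5 + 8·2·5 + 5·6·7 = 590 ≡ 7.
  α_i^2 mod 11 = [5, 5, 9, 4, 3].
  S_2 = Σ v_i α_i^2 r_i = 9·5·2 + 1·5·6 + 10·9·5 + 8·4·5 + 5·3·7 = 835 ≡ 10.
  S = (6, 7, 10) ≠ 0, so r is not a codeword (an error is present).
Step 3: locate the error. For a single error e at position i, S_ℓ = v_i·e·α_i^ℓ, so α_err = S_1/S_0.
  S_0^{−1} = 6^{−1} = 2 (mod 11), so α_err = 7·2 = 14 ≡ 3 = α_3. Error position i = 3.
  Consistency check: S_2/S_1 = 10·8 = 80 ≡ 3 = α_err ✓ (single-error assumption holds).
Step 4: error magnitude e = S_0/v_3 = S_0·∏_{j≠3}(α_3 − α_j) = 6·10 = 60 ≡ 5 (mod 11).
Step 5: correct position 3: c_3 = r_3 − e = 5 − 5 ≡ 0 (mod 11). Hence c = [2, 6, 0, 5, 7].
  Check: interpolating c through the α_i gives m(x) = 4 + 6·x (degree < 2) with m(α_i) = c_i for every i, so c is indeed a codeword.


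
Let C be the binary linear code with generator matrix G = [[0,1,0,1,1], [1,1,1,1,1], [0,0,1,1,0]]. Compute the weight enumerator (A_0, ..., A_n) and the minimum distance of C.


Weight distribution: A_0 = 1, A_2 = 3, A_3 = 3, A_5 = 1. Minimum distance d = 2.

Enumerate all 2^3 = 8 messages m ∈ F_2^3.
For each, compute codeword c = mG in F_2^5, then tally its weight.
  m = 000 → c = 00000, weight = 0.
  m = 100 → c = 01011, weight = 3.
  m = 010 → c = 11111, weight = 5.
  m = 110 → c = 10100, weight = 2.
  m = 001 → c = 00110, weight = 2.
  m = 101 → c = 01101, weight = 3.
  m = 011 → c = 11001, weight = 3.
  m = 111 → c = 10010, weight = 2.
Tally weights:
  weight 0: 1 codewords.
  weight 2: 3 codewords.
  weight 3: 3 codewords.
  weight 5: 1 codewords.
Minimum distance d = smallest w > 0 with A_w > 0 = 2.
Sanity: Σ A_w = 8 = 2^3 = 8 ✓.


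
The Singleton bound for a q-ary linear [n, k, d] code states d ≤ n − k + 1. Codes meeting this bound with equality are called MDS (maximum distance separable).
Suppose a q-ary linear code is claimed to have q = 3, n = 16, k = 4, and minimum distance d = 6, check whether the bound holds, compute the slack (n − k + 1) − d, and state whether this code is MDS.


Singleton RHS = n − k + 1 = 13, slack = 7, bound satisfied, not MDS.

Singleton bound: d ≤ n − k + 1.
Here n = 16, k = 4, so n − k + 1 = 13.
Given d = 6, check d ≤ 13: YES.
Slack = (n − k + 1) − d = 7.
The code is NOT MDS (slack = 7 > 0).
Description: the claimed parameters are [16, 4, 6]_3; such a code would be non-MDS.


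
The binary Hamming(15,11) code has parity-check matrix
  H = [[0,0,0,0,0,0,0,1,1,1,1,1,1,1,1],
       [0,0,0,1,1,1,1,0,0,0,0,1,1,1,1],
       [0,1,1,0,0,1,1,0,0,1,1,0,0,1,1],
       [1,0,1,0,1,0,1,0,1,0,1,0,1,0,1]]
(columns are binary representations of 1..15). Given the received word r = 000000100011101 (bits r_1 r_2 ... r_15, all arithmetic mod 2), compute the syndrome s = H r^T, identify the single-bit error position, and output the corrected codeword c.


s = (0, 0, 1, 0)^T, error position = 2, corrected codeword c = 010000100011101

Compute s = H r^T mod 2 one row at a time:
  s_1 = 0 + 0 + 0 + 1 + 1 + 1 + 0 + 1 = 4 ≡ 0 (mod 2).
  s_2 = 0 + 0 + 0 + 1 + 1 + 1 + 0 + 1 = 4 ≡ 0 (mod 2).
  s_3 = 0 + 0 + 0 + 1 + 0 + 1 + 0 + 1 = 3 ≡ 1 (mod 2).
  s_4 = 0 + 0 + 0 + 1 + 0 + 1 + 1 + 1 = 4 ≡ 0 (mod 2).
s = (0, 0, 1, 0)^T — this equals column 2 of H (binary 0010), so error is at position 2.
Correct: flip bit 2 of r = 000000100011101 to get c = 010000100011101.


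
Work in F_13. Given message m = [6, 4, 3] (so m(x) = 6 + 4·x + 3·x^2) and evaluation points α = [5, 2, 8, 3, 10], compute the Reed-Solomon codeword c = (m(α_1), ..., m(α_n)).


c = [10, 0, 9, 6, 8]

Message polynomial: m(x) = 6 + 4·x + 3·x^2 (mod 13).
For each evaluation point α_i, compute m(α_i) mod 13:
  α_1 = 5: Horner steps 3 → 6 → 10, so m(5) = 10.
  α_2 = 2: Horner steps 3 → 10 → 0, so m(2) = 0.
  α_3 = 8: Horner steps 3 → 2 → 9, so m(8) = 9.
  α_4 = 3: Horner steps 3 → 0 → 6, so m(3) = 6.
  α_5 = 10: Horner steps 3 → 8 → 8, so m(10) = 8.
Codeword c = [10, 0, 9, 6, 8] ∈ F_13^5.


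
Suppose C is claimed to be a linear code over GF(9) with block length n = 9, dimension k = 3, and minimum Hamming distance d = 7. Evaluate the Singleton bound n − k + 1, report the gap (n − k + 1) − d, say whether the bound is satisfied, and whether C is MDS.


Singleton RHS = n − k + 1 = 7, slack = 0, bound satisfied, MDS.

Singleton bound: d ≤ n − k + 1.
Here n = 9, k = 3, so n − k + 1 = 7.
Given d = 7, check d ≤ 7: YES.
Slack = (n − k + 1) − d = 0.
The code is MDS (slack = 0).
Description: the claimed parameters are [9, 3, 7]_9; such a code would be MDS (meets Singleton bound).


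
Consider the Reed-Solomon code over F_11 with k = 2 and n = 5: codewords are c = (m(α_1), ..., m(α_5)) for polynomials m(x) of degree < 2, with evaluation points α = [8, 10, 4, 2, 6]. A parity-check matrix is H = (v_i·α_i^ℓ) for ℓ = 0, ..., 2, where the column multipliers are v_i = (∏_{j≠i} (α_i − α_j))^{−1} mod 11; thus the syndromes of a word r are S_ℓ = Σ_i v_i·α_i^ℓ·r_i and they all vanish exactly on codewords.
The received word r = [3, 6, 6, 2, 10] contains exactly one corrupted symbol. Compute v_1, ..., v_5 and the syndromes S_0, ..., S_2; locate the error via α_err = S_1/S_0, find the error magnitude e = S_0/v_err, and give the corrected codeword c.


S = (1, 10, 1), error at position 2, error magnitude e = 10, c = [3, 7, 6, 2, 10].

Step 1: column multipliers v_i = (∏_{j≠i}(α_i − α_j))^{−1} mod 11.
  i = 1 (α = 8): (8−10)(8−4)(8−2)(8−6) = (−2)·4·6·2 = −96 ≡ 3, so v_1 = 3^{−1} = 4 (mod 11).
  i = 2 (α = 10): (10−8)(10−4)(10−2)(10−6) = 2·6·8·4 = 384 ≡ 10, so v_2 = 10^{−1} = 10 (mod 11).
  i = 3 (α = 4): (4−8)(4−10)(4−2)(4−6) = (−4)·(−6)·2·(−2) = −96 ≡ 3, so v_3 = 3^{−1} = 4 (mod 11).
  i = 4 (α = 2): (2−8)(2−10)(2−4)(2−6) = (−6)·(−8)·(−2)·(−4) = 384 ≡ 10, so v_4 = 10^{−1} = 10 (mod 11).
  i = 5 (α = 6): (6−8)(6−10)(6−4)(6−2) = (−2)·(−4)·2·4 = 64 ≡ 9, so v_5 = 9^{−1} = 5 (mod 11).
  v = [4, 10, 4, 10, 5].
Step 2: syndromes of r = [3, 6, 6, 2, 10] (all sums mod 11).
  S_0 = Σ v_i r_i = 4·3 + 10·6 + 4·6 + 10·2 + 5·10 = 166 ≡ 1.
  S_1 = Σ v_i α_i r_i = 4·8·3 + 10·10·6 + 4·4·6 + 10·2·2 + 5·6·10 = 1132 ≡ 10.
  α_i^2 mod 11 = [9, 1, 5, 4, 3].
  S_2 = Σ v_i α_i^2 r_i = 4·9·3 + 10·1·6 + 4·5·6 + 10·4·2 + 5·3·10 = 518 ≡ 1.
  S = (1, 10, 1) ≠ 0, so r is not a codeword (an error is present).
Step 3: locate the error. For a single error e at position i, S_ℓ = v_i·e·α_i^ℓ, so α_err = S_1/S_0.
  S_0^{−1} = 1^{−1} = 1 (mod 11), so α_err = 10·1 = 10 ≡ 10 = α_2. Error position i = 2.
  Consistency check: S_2/S_1 = 1·10 = 10 ≡ 10 = α_err ✓ (single-error assumption holds).
Step 4: error magnitude e = S_0/v_2 = S_0·∏_{j≠2}(α_2 − α_j) = 1·10 = 10 ≡ 10 (mod 11).
Step 5: correct position 2: c_2 = r_2 − e = 6 − 10 ≡ 7 (mod 11). Hence c = [3, 7, 6, 2, 10].
  Check: interpolating c through the α_i gives m(x) = 9 + 2·x (degree < 2) with m(α_i) = c_i for every i, so c is indeed a codeword.


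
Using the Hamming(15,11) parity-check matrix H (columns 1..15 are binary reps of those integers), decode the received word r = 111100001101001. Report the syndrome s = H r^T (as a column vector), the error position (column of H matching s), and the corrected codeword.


s = (0, 1, 0, 0)^T, error position = 4, corrected codeword c = 111000001101001

Compute s = H r^T mod 2 one row at a time:
  s_1 = 0 + 1 + 1 + 0 + 1 + 0 + 0 + 1 = 4 ≡ 0 (mod 2).
  s_2 = 1 + 0 + 0 + 0 + 1 + 0 + 0 + 1 = 3 ≡ 1 (mod 2).
  s_3 = 1 + 1 + 0 + 0 + 1 + 0 + 0 + 1 = 4 ≡ 0 (mod 2).
  s_4 = 1 + 1 + 0 + 0 + 1 + 0 + 0 + 1 = 4 ≡ 0 (mod 2).
s = (0, 1, 0, 0)^T — this equals column 4 of H (binary 0100), so error is at position 4.
Correct: flip bit 4 of r = 111100001101001 to get c = 111000001101001.


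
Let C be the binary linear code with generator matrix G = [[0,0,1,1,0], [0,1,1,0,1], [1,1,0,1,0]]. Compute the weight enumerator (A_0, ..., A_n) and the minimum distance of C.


Weight distribution: A_0 = 1, A_2 = 2, A_3 = 4, A_4 = 1. Minimum distance d = 2.

Enumerate all 2^3 = 8 messages m ∈ F_2^3.
For each, compute codeword c = mG in F_2^5, then tally its weight.
  m = 000 → c = 00000, weight = 0.
  m = 100 → c = 00110, weight = 2.
  m = 010 → c = 01101, weight = 3.
  m = 110 → c = 01011, weight = 3.
  m = 001 → c = 11010, weight = 3.
  m = 101 → c = 11100, weight = 3.
  m = 011 → c = 10111, weight = 4.
  m = 111 → c = 10001, weight = 2.
Tally weights:
  weight 0: 1 codewords.
  weight 2: 2 codewords.
  weight 3: 4 codewords.
  weight 4: 1 codewords.
Minimum distance d = smallest w > 0 with A_w > 0 = 2.
Sanity: Σ A_w = 8 = 2^3 = 8 ✓.


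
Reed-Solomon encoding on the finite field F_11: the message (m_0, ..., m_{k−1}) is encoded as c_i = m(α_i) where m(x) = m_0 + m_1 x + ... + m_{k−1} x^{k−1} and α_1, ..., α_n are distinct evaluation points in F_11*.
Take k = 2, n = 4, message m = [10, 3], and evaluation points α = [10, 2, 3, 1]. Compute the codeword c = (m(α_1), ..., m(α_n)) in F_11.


c = [7, 5, 8, 2]

Message polynomial: m(x) = 10 + 3·x (mod 11).
For each evaluation point α_i, compute m(α_i) mod 11:
  α_1 = 10: Horner steps 3 → 7, so m(10) = 7.
  α_2 = 2: Horner steps 3 → 5, so m(2) = 5.
  α_3 = 3: Horner steps 3 → 8, so m(3) = 8.
  α_4 = 1: Horner steps 3 → 2, so m(1) = 2.
Codeword c = [7, 5, 8, 2] ∈ F_11^4.


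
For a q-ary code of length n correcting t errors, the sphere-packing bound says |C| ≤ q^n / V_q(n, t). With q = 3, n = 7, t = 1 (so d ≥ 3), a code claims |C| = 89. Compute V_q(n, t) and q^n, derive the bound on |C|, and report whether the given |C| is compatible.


V_q(n, t) = 15, q^n = 2187, Hamming bound = 145, |C| = 89 ≤ bound (satisfied).

Step 1: Compute V_q(n, t) = Σ_{j=0}^1 C(n, j) (q−1)^j.
  j = 0: C(7,0)·(2)^0 = 1·1 = 1.
  j = 1: C(7,1)·(2)^1 = 7·2 = 14.
  V_q(n, t) = 1 + 14 = 15.
Step 2: q^n = 3^7 = 2187.
Step 3: Hamming bound ⌊q^n / V_q(n,t)⌋ = ⌊2187/15⌋ = 145.
Step 4: Compare |C| = 89 to 145: satisfied.
The claimed |C| lies below the Hamming bound.


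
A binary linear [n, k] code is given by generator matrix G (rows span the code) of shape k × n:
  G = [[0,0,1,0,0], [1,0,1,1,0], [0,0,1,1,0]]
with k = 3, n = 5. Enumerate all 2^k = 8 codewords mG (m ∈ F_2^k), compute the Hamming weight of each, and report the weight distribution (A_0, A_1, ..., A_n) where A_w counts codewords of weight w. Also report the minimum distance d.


Weight distribution: A_0 = 1, A_1 = 3, A_2 = 3, A_3 = 1. Minimum distance d = 1.

Enumerate all 2^3 = 8 messages m ∈ F_2^3.
For each, compute codeword c = mG in F_2^5, then tally its weight.
  m = 000 → c = 00000, weight = 0.
  m = 100 → c = 00100, weight = 1.
  m = 010 → c = 10110, weight = 3.
  m = 110 → c = 10010, weight = 2.
  m = 001 → c = 00110, weight = 2.
  m = 101 → c = 00010, weight = 1.
  m = 011 → c = 10000, weight = 1.
  m = 111 → c = 10100, weight = 2.
Tally weights:
  weight 0: 1 codewords.
  weight 1: 3 codewords.
  weight 2: 3 codewords.
  weight 3: 1 codewords.
Minimum distance d = smallest w > 0 with A_w > 0 = 1.
Sanity: Σ A_w = 8 = 2^3 = 8 ✓.


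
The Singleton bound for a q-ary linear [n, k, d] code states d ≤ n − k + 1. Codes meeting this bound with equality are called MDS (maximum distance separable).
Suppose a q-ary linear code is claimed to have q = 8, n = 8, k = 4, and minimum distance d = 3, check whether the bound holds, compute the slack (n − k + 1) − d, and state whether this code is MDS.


Singleton RHS = n − k + 1 = 5, slack = 2, bound satisfied, not MDS.

Singleton bound: d ≤ n − k + 1.
Here n = 8, k = 4, so n − k + 1 = 5.
Given d = 3, check d ≤ 5: YES.
Slack = (n − k + 1) − d = 2.
The code is NOT MDS (slack = 2 > 0).
Description: the claimed parameters are [8, 4, 3]_8; such a code would be non-MDS.


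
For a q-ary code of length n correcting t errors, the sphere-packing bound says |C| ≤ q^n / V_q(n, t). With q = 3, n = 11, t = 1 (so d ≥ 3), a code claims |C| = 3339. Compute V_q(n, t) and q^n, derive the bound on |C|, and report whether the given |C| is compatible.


V_q(n, t) = 23, q^n = 177147, Hamming bound = 7702, |C| = 3339 ≤ bound (satisfied).

Step 1: Compute V_q(n, t) = Σ_{j=0}^1 C(n, j) (q−1)^j.
  j = 0: C(11,0)·(2)^0 = 1·1 = 1.
  j = 1: C(11,1)·(2)^1 = 11·2 = 22.
  V_q(n, t) = 1 + 22 = 23.
Step 2: q^n = 3^11 = 177147.
Step 3: Hamming bound ⌊q^n / V_q(n,t)⌋ = ⌊177147/23⌋ = 7702.
Step 4: Compare |C| = 3339 to 7702: satisfied.
The claimed |C| lies below the Hamming bound.


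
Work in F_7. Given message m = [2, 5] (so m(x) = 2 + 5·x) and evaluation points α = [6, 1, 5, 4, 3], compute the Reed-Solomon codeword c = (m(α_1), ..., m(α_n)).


c = [4, 0, 6, 1, 3]

Message polynomial: m(x) = 2 + 5·x (mod 7).
For each evaluation point α_i, compute m(α_i) mod 7:
  α_1 = 6: Horner steps 5 → 4, so m(6) = 4.
  α_2 = 1: Horner steps 5 → 0, so m(1) = 0.
  α_3 = 5: Horner steps 5 → 6, so m(5) = 6.
  α_4 = 4: Horner steps 5 → 1, so m(4) = 1.
  α_5 = 3: Horner steps 5 → 3, so m(3) = 3.
Codeword c = [4, 0, 6, 1, 3] ∈ F_7^5.


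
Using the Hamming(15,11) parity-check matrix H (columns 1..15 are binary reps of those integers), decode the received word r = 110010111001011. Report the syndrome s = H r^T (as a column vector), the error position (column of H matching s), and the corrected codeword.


s = (1, 1, 0, 1)^T, error position = 13, corrected codeword c = 110010111001111

Compute s = H r^T mod 2 one row at a time:
  s_1 = 1 + 1 + 0 + 0 + 1 + 0 + 1 + 1 = 5 ≡ 1 (mod 2).
  s_2 = 0 + 1 + 0 + 1 + 1 + 0 + 1 + 1 = 5 ≡ 1 (mod 2).
  s_3 = 1 + 0 + 0 + 1 + 0 + 0 + 1 + 1 = 4 ≡ 0 (mod 2).
  s_4 = 1 + 0 + 1 + 1 + 1 + 0 + 0 + 1 = 5 ≡ 1 (mod 2).
s = (1, 1, 0, 1)^T — this equals column 13 of H (binary 1101), so error is at position 13.
Correct: flip bit 13 of r = 110010111001011 to get c = 110010111001111.


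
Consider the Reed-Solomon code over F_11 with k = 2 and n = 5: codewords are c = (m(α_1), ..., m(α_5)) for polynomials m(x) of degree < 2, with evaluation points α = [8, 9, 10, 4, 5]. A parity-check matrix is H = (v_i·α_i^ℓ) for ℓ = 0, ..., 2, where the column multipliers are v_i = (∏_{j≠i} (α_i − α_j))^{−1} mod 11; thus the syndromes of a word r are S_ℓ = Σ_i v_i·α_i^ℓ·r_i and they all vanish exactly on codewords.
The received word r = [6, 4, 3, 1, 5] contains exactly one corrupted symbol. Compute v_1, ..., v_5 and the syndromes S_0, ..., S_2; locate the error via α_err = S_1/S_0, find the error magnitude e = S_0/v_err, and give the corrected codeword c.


S = (8, 6, 10), error at position 2, error magnitude e = 5, c = [6, 10, 3, 1, 5].

Step 1: column multipliers v_i = (∏_{j≠i}(α_i − α_j))^{−1} mod 11.
  i = 1 (α = 8): (8−9)(8−10)(8−4)(8−5) = (−1)·(−2)·4·3 = 24 ≡ 2, so v_1 = 2^{−1} = 6 (mod 11).
  i = 2 (α = 9): (9−8)(9−10)(9−4)(9−5) = 1·(−1)·5·4 = −20 ≡ 2, so v_2 = 2^{−1} = 6 (mod 11).
  i = 3 (α = 10): (10−8)(10−9)(10−4)(10−5) = 2·1·6·5 = 60 ≡ 5, so v_3 = 5^{−1} = 9 (mod 11).
  i = 4 (α = 4): (4−8)(4−9)(4−10)(4−5) = (−4)·(−5)·(−6)·(−1) = 120 ≡ 10, so v_4 = 10^{−1} = 10 (mod 11).
  i = 5 (α = 5): (5−8)(5−9)(5−10)(5−4) = (−3)·(−4)·(−5)·1 = −60 ≡ 6, so v_5 = 6^{−1} = 2 (mod 11).
  v = [6, 6, 9, 10, 2].
Step 2: syndromes of r = [6, 4, 3, 1, 5] (all sums mod 11).
  S_0 = Σ v_i r_i = 6·6 + 6·4 + 9·3 + 10·1 + 2·5 = 107 ≡ 8.
  S_1 = Σ v_i α_i r_i = 6·8·6 + 6·9·4 + 9·10·3 + 10·4·1 + 2·5·5 = 864 ≡ 6.
  α_i^2 mod 11 = [9, 4, 1, 5, 3].
  S_2 = Σ v_i α_i^2 r_i = 6·9·6 + 6·4·4 + 9·1·3 + 10·5·1 + 2·3·5 = 527 ≡ 10.
  S = (8, 6, 10) ≠ 0, so r is not a codeword (an error is present).
Step 3: locate the error. For a single error e at position i, S_ℓ = v_i·e·α_i^ℓ, so α_err = S_1/S_0.
  S_0^{−1} = 8^{−1} = 7 (mod 11), so α_err = 6·7 = 42 ≡ 9 = α_2. Error position i = 2.
  Consistency check: S_2/S_1 = 10·2 = 20 ≡ 9 = α_err ✓ (single-error assumption holds).
Step 4: error magnitude e = S_0/v_2 = S_0·∏_{j≠2}(α_2 − α_j) = 8·2 = 16 ≡ 5 (mod 11).
Step 5: correct position 2: c_2 = r_2 − e = 4 − 5 ≡ 10 (mod 11). Hence c = [6, 10, 3, 1, 5].
  Check: interpolating c through the α_i gives m(x) = 7 + 4·x (degree < 2) with m(α_i) = c_i for every i, so c is indeed a codeword.


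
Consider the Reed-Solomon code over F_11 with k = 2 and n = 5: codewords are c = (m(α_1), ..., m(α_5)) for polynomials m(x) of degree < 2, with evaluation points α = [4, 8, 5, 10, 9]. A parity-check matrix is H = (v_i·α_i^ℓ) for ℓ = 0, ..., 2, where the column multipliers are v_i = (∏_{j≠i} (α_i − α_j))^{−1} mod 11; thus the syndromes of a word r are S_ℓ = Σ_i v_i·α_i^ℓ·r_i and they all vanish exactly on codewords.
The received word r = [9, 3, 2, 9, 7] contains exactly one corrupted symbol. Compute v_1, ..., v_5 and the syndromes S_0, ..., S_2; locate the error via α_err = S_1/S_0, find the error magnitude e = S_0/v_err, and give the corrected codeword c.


S = (4, 7, 4), error at position 4, error magnitude e = 9, c = [9, 3, 2, 0, 7].

Step 1: column multipliers v_i = (∏_{j≠i}(α_i − α_j))^{−1} mod 11.
  i = 1 (α = 4): (4−8)(4−5)(4−10)(4−9) = (−4)·(−1)·(−6)·(−5) = 120 ≡ 10, so v_1 = 10^{−1} = 10 (mod 11).
  i = 2 (α = 8): (8−4)(8−5)(8−10)(8−9) = 4·3·(−2)·(−1) = 24 ≡ 2, so v_2 = 2^{−1} = 6 (mod 11).
  i = 3 (α = 5): (5−4)(5−8)(5−10)(5−9) = 1·(−3)·(−5)·(−4) = −60 ≡ 6, so v_3 = 6^{−1} = 2 (mod 11).
  i = 4 (α = 10): (10−4)(10−8)(10−5)(10−9) = 6·2·5·1 = 60 ≡ 5, so v_4 = 5^{−1} = 9 (mod 11).
  i = 5 (α = 9): (9−4)(9−8)(9−5)(9−10) = 5·1·4·(−1) = −20 ≡ 2, so v_5 = 2^{−1} = 6 (mod 11).
  v = [10, 6, 2, 9, 6].
Step 2: syndromes of r = [9, 3, 2, 9, 7] (all sums mod 11).
  S_0 = Σ v_i r_i = 10·9 + 6·3 + 2·2 + 9·9 + 6·7 = 235 ≡ 4.
  S_1 = Σ v_i α_i r_i = 10·4·9 + 6·8·3 + 2·5·2 + 9·10·9 + 6·9·7 = 1712 ≡ 7.
  α_i^2 mod 11 = [5, 9, 3, 1, 4].
  S_2 = Σ v_i α_i^2 r_i = 10·5·9 + 6·9·3 + 2·3·2 + 9·1·9 + 6·4·7 = 873 ≡ 4.
  S = (4, 7, 4) ≠ 0, so r is not a codeword (an error is present).
Step 3: locate the error. For a single error e at position i, S_ℓ = v_i·e·α_i^ℓ, so α_err = S_1/S_0.
  S_0^{−1} = 4^{−1} = 3 (mod 11), so α_err = 7·3 = 21 ≡ 10 = α_4. Error position i = 4.
  Consistency check: S_2/S_1 = 4·8 = 32 ≡ 10 = α_err ✓ (single-error assumption holds).
Step 4: error magnitude e = S_0/v_4 = S_0·∏_{j≠4}(α_4 − α_j) = 4·5 = 20 ≡ 9 (mod 11).
Step 5: correct position 4: c_4 = r_4 − e = 9 − 9 ≡ 0 (mod 11). Hence c = [9, 3, 2, 0, 7].
  Check: interpolating c through the α_i gives m(x) = 4 + 4·x (degree < 2) with m(α_i) = c_i for every i, so c is indeed a codeword.


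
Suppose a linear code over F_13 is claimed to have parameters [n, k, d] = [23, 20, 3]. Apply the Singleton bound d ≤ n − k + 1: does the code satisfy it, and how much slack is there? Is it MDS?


Singleton RHS = n − k + 1 = 4, slack = 1, bound satisfied, not MDS.

Singleton bound: d ≤ n − k + 1.
Here n = 23, k = 20, so n − k + 1 = 4.
Given d = 3, check d ≤ 4: YES.
Slack = (n − k + 1) − d = 1.
The code is NOT MDS (slack = 1 > 0).
Description: the claimed parameters are [23, 20, 3]_13; such a code would be non-MDS.


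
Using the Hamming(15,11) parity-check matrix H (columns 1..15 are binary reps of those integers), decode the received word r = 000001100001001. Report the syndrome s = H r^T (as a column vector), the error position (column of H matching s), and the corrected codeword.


s = (0, 0, 1, 0)^T, error position = 2, corrected codeword c = 010001100001001

Compute s = H r^T mod 2 one row at a time:
  s_1 = 0 + 0 + 0 + 0 + 1 + 0 + 0 + 1 = 2 ≡ 0 (mod 2).
  s_2 = 0 + 0 + 1 + 1 + 1 + 0 + 0 + 1 = 4 ≡ 0 (mod 2).
  s_3 = 0 + 0 + 1 + 1 + 0 + 0 + 0 + 1 = 3 ≡ 1 (mod 2).
  s_4 = 0 + 0 + 0 + 1 + 0 + 0 + 0 + 1 = 2 ≡ 0 (mod 2).
s = (0, 0, 1, 0)^T — this equals column 2 of H (binary 0010), so error is at position 2.
Correct: flip bit 2 of r = 000001100001001 to get c = 010001100001001.


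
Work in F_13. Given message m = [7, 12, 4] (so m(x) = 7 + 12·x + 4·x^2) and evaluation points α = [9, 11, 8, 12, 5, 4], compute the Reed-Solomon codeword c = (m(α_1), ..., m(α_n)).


c = [10, 12, 8, 12, 11, 2]

Message polynomial: m(x) = 7 + 12·x + 4·x^2 (mod 13).
For each evaluation point α_i, compute m(α_i) mod 13:
  α_1 = 9: Horner steps 4 → 9 → 10, so m(9) = 10.
  α_2 = 11: Horner steps 4 → 4 → 12, so m(11) = 12.
  α_3 = 8: Horner steps 4 → 5 → 8, so m(8) = 8.
  α_4 = 12: Horner steps 4 → 8 → 12, so m(12) = 12.
  α_5 = 5: Horner steps 4 → 6 → 11, so m(5) = 11.
  α_6 = 4: Horner steps 4 → 2 → 2, so m(4) = 2.
Codeword c = [10, 12, 8, 12, 11, 2] ∈ F_13^6.


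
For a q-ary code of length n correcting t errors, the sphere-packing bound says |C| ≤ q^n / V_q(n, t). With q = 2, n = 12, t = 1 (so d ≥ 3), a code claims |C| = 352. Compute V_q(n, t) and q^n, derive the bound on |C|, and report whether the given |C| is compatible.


V_q(n, t) = 13, q^n = 4096, Hamming bound = 315, |C| = 352 > bound (violated).

Step 1: Compute V_q(n, t) = Σ_{j=0}^1 C(n, j) (q−1)^j.
  j = 0: C(12,0)·(1)^0 = 1·1 = 1.
  j = 1: C(12,1)·(1)^1 = 12·1 = 12.
  V_q(n, t) = 1 + 12 = 13.
Step 2: q^n = 2^12 = 4096.
Step 3: Hamming bound ⌊q^n / V_q(n,t)⌋ = ⌊4096/13⌋ = 315.
Step 4: Compare |C| = 352 to 315: violated.
The claimed |C| lies above the Hamming bound, so no 2-ary code of length 12 with d ≥ 3 can have 352 codewords.


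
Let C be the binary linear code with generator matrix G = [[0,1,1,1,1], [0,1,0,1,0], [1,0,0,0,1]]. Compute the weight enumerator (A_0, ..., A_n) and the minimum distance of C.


Weight distribution: A_0 = 1, A_2 = 4, A_4 = 3. Minimum distance d = 2.

Enumerate all 2^3 = 8 messages m ∈ F_2^3.
For each, compute codeword c = mG in F_2^5, then tally its weight.
  m = 000 → c = 00000, weight = 0.
  m = 100 → c = 01111, weight = 4.
  m = 010 → c = 01010, weight = 2.
  m = 110 → c = 00101, weight = 2.
  m = 001 → c = 10001, weight = 2.
  m = 101 → c = 11110, weight = 4.
  m = 011 → c = 11011, weight = 4.
  m = 111 → c = 10100, weight = 2.
Tally weights:
  weight 0: 1 codewords.
  weight 2: 4 codewords.
  weight 4: 3 codewords.
Minimum distance d = smallest w > 0 with A_w > 0 = 2.
Sanity: Σ A_w = 8 = 2^3 = 8 ✓.


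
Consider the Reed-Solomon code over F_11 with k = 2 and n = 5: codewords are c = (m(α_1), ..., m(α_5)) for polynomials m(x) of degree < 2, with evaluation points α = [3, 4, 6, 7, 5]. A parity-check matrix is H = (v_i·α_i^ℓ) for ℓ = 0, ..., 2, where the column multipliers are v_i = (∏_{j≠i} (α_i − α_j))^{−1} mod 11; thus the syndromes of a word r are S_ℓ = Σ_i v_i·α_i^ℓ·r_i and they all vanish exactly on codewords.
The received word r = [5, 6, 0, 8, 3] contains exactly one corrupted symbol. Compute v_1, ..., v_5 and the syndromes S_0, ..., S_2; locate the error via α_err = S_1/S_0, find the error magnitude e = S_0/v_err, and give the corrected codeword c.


S = (9, 5, 4), error at position 1, error magnitude e = 7, c = [9, 6, 0, 8, 3].

Step 1: column multipliers v_i = (∏_{j≠i}(α_i − α_j))^{−1} mod 11.
  i = 1 (α = 3): (3−4)(3−6)(3−7)(3−5) = (−1)·(−3)·(−4)·(−2) = 24 ≡ 2, so v_1 = 2^{−1} = 6 (mod 11).
  i = 2 (α = 4): (4−3)(4−6)(4−7)(4−5) = 1·(−2)·(−3)·(−1) = −6 ≡ 5, so v_2 = 5^{−1} = 9 (mod 11).
  i = 3 (α = 6): (6−3)(6−4)(6−7)(6−5) = 3·2·(−1)·1 = −6 ≡ 5, so v_3 = 5^{−1} = 9 (mod 11).
  i = 4 (α = 7): (7−3)(7−4)(7−6)(7−5) = 4·3·1·2 = 24 ≡ 2, so v_4 = 2^{−1} = 6 (mod 11).
  i = 5 (α = 5): (5−3)(5−4)(5−6)(5−7) = 2·1·(−1)·(−2) = 4 ≡ 4, so v_5 = 4^{−1} = 3 (mod 11).
  v = [6, 9, 9, 6, 3].
Step 2: syndromes of r = [5, 6, 0, 8, 3] (all sums mod 11).
  S_0 = Σ v_i r_i = 6·5 + 9·6 + 9·0 + 6·8 + 3·3 = 141 ≡ 9.
  S_1 = Σ v_i α_i r_i = 6·3·5 + 9·4·6 + 9·6·0 + 6·7·8 + 3·5·3 = 687 ≡ 5.
  α_i^2 mod 11 = [9, 5, 3, 5, 3].
  S_2 = Σ v_i α_i^2 r_i = 6·9·5 + 9·5·6 + 9·3·0 + 6·5·8 + 3·3·3 = 807 ≡ 4.
  S = (9, 5, 4) ≠ 0, so r is not a codeword (an error is present).
Step 3: locate the error. For a single error e at position i, S_ℓ = v_i·e·α_i^ℓ, so α_err = S_1/S_0.
  S_0^{−1} = 9^{−1} = 5 (mod 11), so α_err = 5·5 = 25 ≡ 3 = α_1. Error position i = 1.
  Consistency check: S_2/S_1 = 4·9 = 36 ≡ 3 = α_err ✓ (single-error assumption holds).
Step 4: error magnitude e = S_0/v_1 = S_0·∏_{j≠1}(α_1 − α_j) = 9·2 = 18 ≡ 7 (mod 11).
Step 5: correct position 1: c_1 = r_1 − e = 5 − 7 ≡ 9 (mod 11). Hence c = [9, 6, 0, 8, 3].
  Check: interpolating c through the α_i gives m(x) = 7 + 8·x (degree < 2) with m(α_i) = c_i for every i, so c is indeed a codeword.


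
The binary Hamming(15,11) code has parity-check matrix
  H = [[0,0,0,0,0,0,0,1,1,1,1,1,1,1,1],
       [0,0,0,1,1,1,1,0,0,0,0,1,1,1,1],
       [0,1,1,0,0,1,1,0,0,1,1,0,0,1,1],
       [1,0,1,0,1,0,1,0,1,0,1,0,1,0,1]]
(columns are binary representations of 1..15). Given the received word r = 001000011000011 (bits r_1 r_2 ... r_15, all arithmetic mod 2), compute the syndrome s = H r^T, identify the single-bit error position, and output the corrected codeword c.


s = (0, 0, 1, 1)^T, error position = 3, corrected codeword c = 000000011000011

Compute s = H r^T mod 2 one row at a time:
  s_1 = 1 + 1 + 0 + 0 + 0 + 0 + 1 + 1 = 4 ≡ 0 (mod 2).
  s_2 = 0 + 0 + 0 + 0 + 0 + 0 + 1 + 1 = 2 ≡ 0 (mod 2).
  s_3 = 0 + 1 + 0 + 0 + 0 + 0 + 1 + 1 = 3 ≡ 1 (mod 2).
  s_4 = 0 + 1 + 0 + 0 + 1 + 0 + 0 + 1 = 3 ≡ 1 (mod 2).
s = (0, 0, 1, 1)^T — this equals column 3 of H (binary 0011), so error is at position 3.
Correct: flip bit 3 of r = 001000011000011 to get c = 000000011000011.


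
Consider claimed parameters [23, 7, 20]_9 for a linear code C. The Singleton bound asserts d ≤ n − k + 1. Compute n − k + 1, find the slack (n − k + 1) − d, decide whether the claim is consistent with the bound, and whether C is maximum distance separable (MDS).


Singleton RHS = n − k + 1 = 17, slack = -3, bound violated (no such code; not MDS).

Singleton bound: d ≤ n − k + 1.
Here n = 23, k = 7, so n − k + 1 = 17.
Given d = 20, check d ≤ 17: NO.
Slack = (n − k + 1) − d = -3.
The slack is negative: d = 20 exceeds n − k + 1 = 17 by 3, so the Singleton bound is violated and no linear [23, 7, 20]_9 code can exist. In particular it is not MDS (MDS requires d = n − k + 1 exactly).
Description: the claimed parameters are [23, 7, 20]_9; such a code would be impossible (violates the Singleton bound).


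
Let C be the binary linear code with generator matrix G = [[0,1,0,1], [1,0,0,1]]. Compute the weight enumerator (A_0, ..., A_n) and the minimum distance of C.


Weight distribution: A_0 = 1, A_2 = 3. Minimum distance d = 2.

Enumerate all 2^2 = 4 messages m ∈ F_2^2.
For each, compute codeword c = mG in F_2^4, then tally its weight.
  m = 00 → c = 0000, weight = 0.
  m = 10 → c = 0101, weight = 2.
  m = 01 → c = 1001, weight = 2.
  m = 11 → c = 1100, weight = 2.
Tally weights:
  weight 0: 1 codewords.
  weight 2: 3 codewords.
Minimum distance d = smallest w > 0 with A_w > 0 = 2.
Sanity: Σ A_w = 4 = 2^2 = 4 ✓.


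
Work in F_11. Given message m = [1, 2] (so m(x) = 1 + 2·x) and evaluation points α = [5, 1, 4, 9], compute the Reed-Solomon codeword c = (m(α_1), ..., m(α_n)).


c = [0, 3, 9, 8]

Message polynomial: m(x) = 1 + 2·x (mod 11).
For each evaluation point α_i, compute m(α_i) mod 11:
  α_1 = 5: Horner steps 2 → 0, so m(5) = 0.
  α_2 = 1: Horner steps 2 → 3, so m(1) = 3.
  α_3 = 4: Horner steps 2 → 9, so m(4) = 9.
  α_4 = 9: Horner steps 2 → 8, so m(9) = 8.
Codeword c = [0, 3, 9, 8] ∈ F_11^4.


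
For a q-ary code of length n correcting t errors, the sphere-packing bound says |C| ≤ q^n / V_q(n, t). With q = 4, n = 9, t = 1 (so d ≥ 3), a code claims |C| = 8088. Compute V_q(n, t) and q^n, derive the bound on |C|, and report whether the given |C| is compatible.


V_q(n, t) = 28, q^n = 262144, Hamming bound = 9362, |C| = 8088 ≤ bound (satisfied).

Step 1: Compute V_q(n, t) = Σ_{j=0}^1 C(n, j) (q−1)^j.
  j = 0: C(9,0)·(3)^0 = 1·1 = 1.
  j = 1: C(9,1)·(3)^1 = 9·3 = 27.
  V_q(n, t) = 1 + 27 = 28.
Step 2: q^n = 4^9 = 262144.
Step 3: Hamming bound ⌊q^n / V_q(n,t)⌋ = ⌊262144/28⌋ = 9362.
Step 4: Compare |C| = 8088 to 9362: satisfied.
The claimed |C| lies below the Hamming bound.


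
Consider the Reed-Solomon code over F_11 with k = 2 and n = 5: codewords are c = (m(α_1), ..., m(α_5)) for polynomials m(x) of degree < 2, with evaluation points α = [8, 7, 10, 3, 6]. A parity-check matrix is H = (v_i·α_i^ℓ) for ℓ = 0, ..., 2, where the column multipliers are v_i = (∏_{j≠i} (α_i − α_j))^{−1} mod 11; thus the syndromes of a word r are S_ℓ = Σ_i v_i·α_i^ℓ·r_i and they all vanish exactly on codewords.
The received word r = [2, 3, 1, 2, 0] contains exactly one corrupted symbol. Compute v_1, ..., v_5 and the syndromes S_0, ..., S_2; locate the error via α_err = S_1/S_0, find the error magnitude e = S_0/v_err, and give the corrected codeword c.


S = (9, 6, 4), error at position 1, error magnitude e = 7, c = [6, 3, 1, 2, 0].

Step 1: column multipliers v_i = (∏_{j≠i}(α_i − α_j))^{−1} mod 11.
  i = 1 (α = 8): (8−7)(8−10)(8−3)(8−6) = 1·(−2)·5·2 = −20 ≡ 2, so v_1 = 2^{−1} = 6 (mod 11).
  i = 2 (α = 7): (7−8)(7−10)(7−3)(7−6) = (−1)·(−3)·4·1 = 12 ≡ 1, so v_2 = 1^{−1} = 1 (mod 11).
  i = 3 (α = 10): (10−8)(10−7)(10−3)(10−6) = 2·3·7·4 = 168 ≡ 3, so v_3 = 3^{−1} = 4 (mod 11).
  i = 4 (α = 3): (3−8)(3−7)(3−10)(3−6) = (−5)·(−4)·(−7)·(−3) = 420 ≡ 2, so v_4 = 2^{−1} = 6 (mod 11).
  i = 5 (α = 6): (6−8)(6−7)(6−10)(6−3) = (−2)·(−1)·(−4)·3 = −24 ≡ 9, so v_5 = 9^{−1} = 5 (mod 11).
  v = [6, 1, 4, 6, 5].
Step 2: syndromes of r = [2, 3, 1, 2, 0] (all sums mod 11).
  S_0 = Σ v_i r_i = 6·2 + 1·3 + 4·1 + 6·2 + 5·0 = 31 ≡ 9.
  S_1 = Σ v_i α_i r_i = 6·8·2 + 1·7·3 + 4·10·1 + 6·3·2 + 5·6·0 = 193 ≡ 6.
  α_i^2 mod 11 = [9, 5, 1, 9, 3].
  S_2 = Σ v_i α_i^2 r_i = 6·9·2 + 1·5·3 + 4·1·1 + 6·9·2 + 5·3·0 = 235 ≡ 4.
  S = (9, 6, 4) ≠ 0, so r is not a codeword (an error is present).
Step 3: locate the error. For a single error e at position i, S_ℓ = v_i·e·α_i^ℓ, so α_err = S_1/S_0.
  S_0^{−1} = 9^{−1} = 5 (mod 11), so α_err = 6·5 = 30 ≡ 8 = α_1. Error position i = 1.
  Consistency check: S_2/S_1 = 4·2 = 8 ≡ 8 = α_err ✓ (single-error assumption holds).
Step 4: error magnitude e = S_0/v_1 = S_0·∏_{j≠1}(α_1 − α_j) = 9·2 = 18 ≡ 7 (mod 11).
Step 5: correct position 1: c_1 = r_1 − e = 2 − 7 ≡ 6 (mod 11). Hence c = [6, 3, 1, 2, 0].
  Check: interpolating c through the α_i gives m(x) = 4 + 3·x (degree < 2) with m(α_i) = c_i for every i, so c is indeed a codeword.


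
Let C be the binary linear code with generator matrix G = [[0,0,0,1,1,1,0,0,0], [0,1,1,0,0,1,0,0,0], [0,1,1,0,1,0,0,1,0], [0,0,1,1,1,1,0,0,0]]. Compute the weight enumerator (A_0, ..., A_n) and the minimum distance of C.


Weight distribution: A_0 = 1, A_1 = 1, A_2 = 2, A_3 = 6, A_4 = 5, A_5 = 1. Minimum distance d = 1.

Enumerate all 2^4 = 16 messages m ∈ F_2^4.
For each, compute codeword c = mG in F_2^9, then tally its weight.
  m = 0000 → c = 000000000, weight = 0.
  m = 1000 → c = 000111000, weight = 3.
  m = 0100 → c = 011001000, weight = 3.
  m = 1100 → c = 011110000, weight = 4.
  m = 0010 → c = 011010010, weight = 4.
  m = 1010 → c = 011101010, weight = 5.
  m = 0110 → c = 000011010, weight = 3.
  m = 1110 → c = 000100010, weight = 2.
  m = 0001 → c = 001111000, weight = 4.
  m = 1001 → c = 001000000, weight = 1.
  m = 0101 → c = 010110000, weight = 3.
  m = 1101 → c = 010001000, weight = 2.
  m = 0011 → c = 010101010, weight = 4.
  m = 1011 → c = 010010010, weight = 3.
  m = 0111 → c = 001100010, weight = 3.
  m = 1111 → c = 001011010, weight = 4.
Tally weights:
  weight 0: 1 codewords.
  weight 1: 1 codewords.
  weight 2: 2 codewords.
  weight 3: 6 codewords.
  weight 4: 5 codewords.
  weight 5: 1 codewords.
Minimum distance d = smallest w > 0 with A_w > 0 = 1.
Sanity: Σ A_w = 16 = 2^4 = 16 ✓.


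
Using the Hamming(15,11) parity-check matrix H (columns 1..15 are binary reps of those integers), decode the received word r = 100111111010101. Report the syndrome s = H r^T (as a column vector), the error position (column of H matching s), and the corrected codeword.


s = (1, 0, 0, 1)^T, error position = 9, corrected codeword c = 100111110010101

Compute s = H r^T mod 2 one row at a time:
  s_1 = 1 + 1 + 0 + 1 + 0 + 1 + 0 + 1 = 5 ≡ 1 (mod 2).
  s_2 = 1 + 1 + 1 + 1 + 0 + 1 + 0 + 1 = 6 ≡ 0 (mod 2).
  s_3 = 0 + 0 + 1 + 1 + 0 + 1 + 0 + 1 = 4 ≡ 0 (mod 2).
  s_4 = 1 + 0 + 1 + 1 + 1 + 1 + 1 + 1 = 7 ≡ 1 (mod 2).
s = (1, 0, 0, 1)^T — this equals column 9 of H (binary 1001), so error is at position 9.
Correct: flip bit 9 of r = 100111111010101 to get c = 100111110010101.


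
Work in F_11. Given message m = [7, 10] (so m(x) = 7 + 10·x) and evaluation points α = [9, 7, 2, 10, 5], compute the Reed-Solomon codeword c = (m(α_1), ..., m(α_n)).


c = [9, 0, 5, 8, 2]

Message polynomial: m(x) = 7 + 10·x (mod 11).
For each evaluation point α_i, compute m(α_i) mod 11:
  α_1 = 9: Horner steps 10 → 9, so m(9) = 9.
  α_2 = 7: Horner steps 10 → 0, so m(7) = 0.
  α_3 = 2: Horner steps 10 → 5, so m(2) = 5.
  α_4 = 10: Horner steps 10 → 8, so m(10) = 8.
  α_5 = 5: Horner steps 10 → 2, so m(5) = 2.
Codeword c = [9, 0, 5, 8, 2] ∈ F_11^5.


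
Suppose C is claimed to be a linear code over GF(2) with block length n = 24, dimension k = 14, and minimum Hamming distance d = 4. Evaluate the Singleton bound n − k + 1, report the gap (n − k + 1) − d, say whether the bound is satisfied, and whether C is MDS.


Singleton RHS = n − k + 1 = 11, slack = 7, bound satisfied, not MDS.

Singleton bound: d ≤ n − k + 1.
Here n = 24, k = 14, so n − k + 1 = 11.
Given d = 4, check d ≤ 11: YES.
Slack = (n − k + 1) − d = 7.
The code is NOT MDS (slack = 7 > 0).
Description: the claimed parameters are [24, 14, 4]_2; such a code would be non-MDS.


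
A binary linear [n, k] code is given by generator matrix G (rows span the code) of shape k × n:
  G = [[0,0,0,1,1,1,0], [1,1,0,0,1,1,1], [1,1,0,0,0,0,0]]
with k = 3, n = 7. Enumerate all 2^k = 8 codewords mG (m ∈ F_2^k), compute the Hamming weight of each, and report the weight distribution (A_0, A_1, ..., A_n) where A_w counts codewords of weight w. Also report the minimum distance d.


Weight distribution: A_0 = 1, A_2 = 2, A_3 = 2, A_4 = 1, A_5 = 2. Minimum distance d = 2.

Enumerate all 2^3 = 8 messages m ∈ F_2^3.
For each, compute codeword c = mG in F_2^7, then tally its weight.
  m = 000 → c = 0000000, weight = 0.
  m = 100 → c = 0001110, weight = 3.
  m = 010 → c = 1100111, weight = 5.
  m = 110 → c = 1101001, weight = 4.
  m = 001 → c = 1100000, weight = 2.
  m = 101 → c = 1101110, weight = 5.
  m = 011 → c = 0000111, weight = 3.
  m = 111 → c = 0001001, weight = 2.
Tally weights:
  weight 0: 1 codewords.
  weight 2: 2 codewords.
  weight 3: 2 codewords.
  weight 4: 1 codewords.
  weight 5: 2 codewords.
Minimum distance d = smallest w > 0 with A_w > 0 = 2.
Sanity: Σ A_w = 8 = 2^3 = 8 ✓.


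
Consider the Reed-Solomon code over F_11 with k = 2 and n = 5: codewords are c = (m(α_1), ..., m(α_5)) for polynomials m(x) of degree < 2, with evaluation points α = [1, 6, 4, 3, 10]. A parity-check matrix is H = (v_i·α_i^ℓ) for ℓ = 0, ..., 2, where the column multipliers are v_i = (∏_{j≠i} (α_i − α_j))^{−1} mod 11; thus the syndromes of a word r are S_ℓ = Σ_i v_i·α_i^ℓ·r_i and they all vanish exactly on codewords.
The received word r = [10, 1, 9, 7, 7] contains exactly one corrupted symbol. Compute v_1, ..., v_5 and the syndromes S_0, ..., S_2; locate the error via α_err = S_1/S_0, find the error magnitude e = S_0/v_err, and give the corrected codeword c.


S = (8, 2, 6), error at position 4, error magnitude e = 5, c = [10, 1, 9, 2, 7].

Step 1: column multipliers v_i = (∏_{j≠i}(α_i − α_j))^{−1} mod 11.
  i = 1 (α = 1): (1−6)(1−4)(1−3)(1−10) = (−5)·(−3)·(−2)·(−9) = 270 ≡ 6, so v_1 = 6^{−1} = 2 (mod 11).
  i = 2 (α = 6): (6−1)(6−4)(6−3)(6−10) = 5·2·3·(−4) = −120 ≡ 1, so v_2 = 1^{−1} = 1 (mod 11).
  i = 3 (α = 4): (4−1)(4−6)(4−3)(4−10) = 3·(−2)·1·(−6) = 36 ≡ 3, so v_3 = 3^{−1} = 4 (mod 11).
  i = 4 (α = 3): (3−1)(3−6)(3−4)(3−10) = 2·(−3)·(−1)·(−7) = −42 ≡ 2, so v_4 = 2^{−1} = 6 (mod 11).
  i = 5 (α = 10): (10−1)(10−6)(10−4)(10−3) = 9·4·6·7 = 1512 ≡ 5, so v_5 = 5^{−1} = 9 (mod 11).
  v = [2, 1, 4, 6, 9].
Step 2: syndromes of r = [10, 1, 9, 7, 7] (all sums mod 11).
  S_0 = Σ v_i r_i = 2·10 + 1·1 + 4·9 + 6·7 + 9·7 = 162 ≡ 8.
  S_1 = Σ v_i α_i r_i = 2·1·10 + 1·6·1 + 4·4·9 + 6·3·7 + 9·10·7 = 926 ≡ 2.
  α_i^2 mod 11 = [1, 3, 5, 9, 1].
  S_2 = Σ v_i α_i^2 r_i = 2·1·10 + 1·3·1 + 4·5·9 + 6·9·7 + 9·1·7 = 644 ≡ 6.
  S = (8, 2, 6) ≠ 0, so r is not a codeword (an error is present).
Step 3: locate the error. For a single error e at position i, S_ℓ = v_i·e·α_i^ℓ, so α_err = S_1/S_0.
  S_0^{−1} = 8^{−1} = 7 (mod 11), so α_err = 2·7 = 14 ≡ 3 = α_4. Error position i = 4.
  Consistency check: S_2/S_1 = 6·6 = 36 ≡ 3 = α_err ✓ (single-error assumption holds).
Step 4: error magnitude e = S_0/v_4 = S_0·∏_{j≠4}(α_4 − α_j) = 8·2 = 16 ≡ 5 (mod 11).
Step 5: correct position 4: c_4 = r_4 − e = 7 − 5 ≡ 2 (mod 11). Hence c = [10, 1, 9, 2, 7].
  Check: interpolating c through the α_i gives m(x) = 3 + 7·x (degree < 2) with m(α_i) = c_i for every i, so c is indeed a codeword.
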